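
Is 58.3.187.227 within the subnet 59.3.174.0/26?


Subnet network: 59.3.174.0
Test IP AND mask: 58.3.187.192
No, 58.3.187.227 is not in 59.3.174.0/26


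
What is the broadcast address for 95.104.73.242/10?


Network: 95.64.0.0/10
Host bits = 22
Set all host bits to 1:
Broadcast: 95.127.255.255


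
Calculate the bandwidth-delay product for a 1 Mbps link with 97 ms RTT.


BDP = bandwidth * RTT
= 1 Mbps * 97 ms
= 1 * 1e6 * 97 / 1000 bits
= 97000 bits
= 12125 bytes
= 11.8408 KB
BDP = 97000 bits (12125 bytes)


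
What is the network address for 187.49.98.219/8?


IP:   10111011.00110001.01100010.11011011
Mask: 11111111.00000000.00000000.00000000
AND operation:
Net:  10111011.00000000.00000000.00000000
Network: 187.0.0.0/8


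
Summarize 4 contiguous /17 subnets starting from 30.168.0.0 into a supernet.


Original prefix: /17
Number of subnets: 4 = 2^2
New prefix = 17 - 2 = 15
Supernet: 30.168.0.0/15


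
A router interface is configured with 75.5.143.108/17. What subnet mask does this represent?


/17 means 17 network bits, 15 host bits
Binary: 11111111111111111000000000000000
Mask: 255.255.128.0


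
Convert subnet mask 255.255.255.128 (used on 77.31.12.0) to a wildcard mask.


Subnet mask: 255.255.255.128
Wildcard = 255.255.255.255 - subnet mask
255 - 255 = 0
255 - 255 = 0
255 - 255 = 0
255 - 128 = 127
Wildcard: 0.0.0.127


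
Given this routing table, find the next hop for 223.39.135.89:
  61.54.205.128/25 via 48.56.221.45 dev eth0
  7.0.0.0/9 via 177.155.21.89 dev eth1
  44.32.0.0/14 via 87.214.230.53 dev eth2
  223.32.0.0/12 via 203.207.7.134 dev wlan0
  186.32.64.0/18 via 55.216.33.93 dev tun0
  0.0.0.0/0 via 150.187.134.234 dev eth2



Longest prefix match for 223.39.135.89:
  /25 61.54.205.128: no
  /9 7.0.0.0: no
  /14 44.32.0.0: no
  /12 223.32.0.0: MATCH
  /18 186.32.64.0: no
  /0 0.0.0.0: MATCH
Selected: next-hop 203.207.7.134 via wlan0 (matched /12)


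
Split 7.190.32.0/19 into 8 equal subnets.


New prefix = 19 + 3 = 22
Each subnet has 1024 addresses
  7.190.32.0/22
  7.190.36.0/22
  7.190.40.0/22
  7.190.44.0/22
  7.190.48.0/22
  7.190.52.0/22
  7.190.56.0/22
  7.190.60.0/22
Subnets: 7.190.32.0/22, 7.190.36.0/22, 7.190.40.0/22, 7.190.44.0/22, 7.190.48.0/22, 7.190.52.0/22, 7.190.56.0/22, 7.190.60.0/22


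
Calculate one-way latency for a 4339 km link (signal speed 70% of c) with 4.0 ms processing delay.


Speed = 0.7 * 3e5 km/s = 210000 km/s
Propagation delay = 4339 / 210000 = 0.0207 s = 20.6619 ms
Processing delay = 4.0 ms
Total one-way latency = 24.6619 ms


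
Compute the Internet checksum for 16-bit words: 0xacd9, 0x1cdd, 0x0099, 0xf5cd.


Sum all words (with carry folding):
+ 0xacd9 = 0xacd9
+ 0x1cdd = 0xc9b6
+ 0x0099 = 0xca4f
+ 0xf5cd = 0xc01d
One's complement: ~0xc01d
Checksum = 0x3fe2


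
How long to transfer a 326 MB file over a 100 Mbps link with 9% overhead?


Effective throughput = 100 * (1 - 9/100) = 91 Mbps
File size in Mb = 326 * 8 = 2608 Mb
Time = 2608 / 91
Time = 28.6593 seconds


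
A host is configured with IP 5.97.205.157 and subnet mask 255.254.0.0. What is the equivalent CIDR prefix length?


Binary: 11111111.11111110.00000000.00000000
Count leading 1s
Prefix: /15


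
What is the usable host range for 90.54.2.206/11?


Network: 90.32.0.0
Broadcast: 90.63.255.255
First usable = network + 1
Last usable = broadcast - 1
Range: 90.32.0.1 to 90.63.255.254


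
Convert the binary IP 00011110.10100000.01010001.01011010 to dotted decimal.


00011110 = 30
10100000 = 160
01010001 = 81
01011010 = 90
IP: 30.160.81.90


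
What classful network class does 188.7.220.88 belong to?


First octet: 188
Binary: 10111100
10xxxxxx -> Class B (128-191)
Class B, default mask 255.255.0.0 (/16)


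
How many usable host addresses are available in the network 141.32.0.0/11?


Host bits = 32 - 11 = 21
Total addresses = 2^21 = 2097152
Usable = total - 2 (network and broadcast)
Usable hosts: 2097150


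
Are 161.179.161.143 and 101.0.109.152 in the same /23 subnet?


Mask: 255.255.254.0
161.179.161.143 AND mask = 161.179.160.0
101.0.109.152 AND mask = 101.0.108.0
No, different subnets (161.179.160.0 vs 101.0.108.0)


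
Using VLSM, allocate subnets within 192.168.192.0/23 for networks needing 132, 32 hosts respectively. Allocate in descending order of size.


132 hosts -> /24 (254 usable): 192.168.192.0/24
32 hosts -> /26 (62 usable): 192.168.193.0/26
Allocation: 192.168.192.0/24 (132 hosts, 254 usable); 192.168.193.0/26 (32 hosts, 62 usable)


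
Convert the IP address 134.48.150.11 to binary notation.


134 = 10000110
48 = 00110000
150 = 10010110
11 = 00001011
Binary: 10000110.00110000.10010110.00001011


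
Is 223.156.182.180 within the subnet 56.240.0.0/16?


Subnet network: 56.240.0.0
Test IP AND mask: 223.156.0.0
No, 223.156.182.180 is not in 56.240.0.0/16


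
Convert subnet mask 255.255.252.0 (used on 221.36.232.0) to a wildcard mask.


Subnet mask: 255.255.252.0
Wildcard = 255.255.255.255 - subnet mask
255 - 255 = 0
255 - 255 = 0
255 - 252 = 3
255 - 0 = 255
Wildcard: 0.0.3.255


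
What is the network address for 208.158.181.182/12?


IP:   11010000.10011110.10110101.10110110
Mask: 11111111.11110000.00000000.00000000
AND operation:
Net:  11010000.10010000.00000000.00000000
Network: 208.144.0.0/12


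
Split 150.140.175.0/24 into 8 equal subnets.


New prefix = 24 + 3 = 27
Each subnet has 32 addresses
  150.140.175.0/27
  150.140.175.32/27
  150.140.175.64/27
  150.140.175.96/27
  150.140.175.128/27
  150.140.175.160/27
  150.140.175.192/27
  150.140.175.224/27
Subnets: 150.140.175.0/27, 150.140.175.32/27, 150.140.175.64/27, 150.140.175.96/27, 150.140.175.128/27, 150.140.175.160/27, 150.140.175.192/27, 150.140.175.224/27


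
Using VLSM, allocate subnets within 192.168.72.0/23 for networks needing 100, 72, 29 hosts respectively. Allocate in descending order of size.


100 hosts -> /25 (126 usable): 192.168.72.0/25
72 hosts -> /25 (126 usable): 192.168.72.128/25
29 hosts -> /27 (30 usable): 192.168.73.0/27
Allocation: 192.168.72.0/25 (100 hosts, 126 usable); 192.168.72.128/25 (72 hosts, 126 usable); 192.168.73.0/27 (29 hosts, 30 usable)


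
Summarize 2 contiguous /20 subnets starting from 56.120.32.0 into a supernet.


Original prefix: /20
Number of subnets: 2 = 2^1
New prefix = 20 - 1 = 19
Supernet: 56.120.32.0/19


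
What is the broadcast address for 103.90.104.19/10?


Network: 103.64.0.0/10
Host bits = 22
Set all host bits to 1:
Broadcast: 103.127.255.255


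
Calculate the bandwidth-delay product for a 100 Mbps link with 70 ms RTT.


BDP = bandwidth * RTT
= 100 Mbps * 70 ms
= 100 * 1e6 * 70 / 1000 bits
= 7000000 bits
= 875000 bytes
= 854.4922 KB
BDP = 7000000 bits (875000 bytes)


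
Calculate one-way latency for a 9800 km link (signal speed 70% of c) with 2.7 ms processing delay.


Speed = 0.7 * 3e5 km/s = 210000 km/s
Propagation delay = 9800 / 210000 = 0.0467 s = 46.6667 ms
Processing delay = 2.7 ms
Total one-way latency = 49.3667 ms


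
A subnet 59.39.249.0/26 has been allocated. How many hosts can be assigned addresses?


Host bits = 32 - 26 = 6
Total addresses = 2^6 = 64
Usable = total - 2 (network and broadcast)
Usable hosts: 62


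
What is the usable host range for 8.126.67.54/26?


Network: 8.126.67.0
Broadcast: 8.126.67.63
First usable = network + 1
Last usable = broadcast - 1
Range: 8.126.67.1 to 8.126.67.62


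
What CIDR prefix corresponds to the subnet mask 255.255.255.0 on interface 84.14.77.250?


Binary: 11111111.11111111.11111111.00000000
Count leading 1s
Prefix: /24


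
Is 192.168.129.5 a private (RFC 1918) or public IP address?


RFC 1918 private ranges:
  10.0.0.0/8 (10.0.0.0 - 10.255.255.255)
  172.16.0.0/12 (172.16.0.0 - 172.31.255.255)
  192.168.0.0/16 (192.168.0.0 - 192.168.255.255)
Private (in 192.168.0.0/16)


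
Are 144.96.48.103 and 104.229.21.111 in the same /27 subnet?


Mask: 255.255.255.224
144.96.48.103 AND mask = 144.96.48.96
104.229.21.111 AND mask = 104.229.21.96
No, different subnets (144.96.48.96 vs 104.229.21.96)


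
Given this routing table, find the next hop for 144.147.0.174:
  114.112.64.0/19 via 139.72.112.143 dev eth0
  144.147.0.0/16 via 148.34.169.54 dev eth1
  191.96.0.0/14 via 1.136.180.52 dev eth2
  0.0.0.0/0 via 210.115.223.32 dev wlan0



Longest prefix match for 144.147.0.174:
  /19 114.112.64.0: no
  /16 144.147.0.0: MATCH
  /14 191.96.0.0: no
  /0 0.0.0.0: MATCH
Selected: next-hop 148.34.169.54 via eth1 (matched /16)


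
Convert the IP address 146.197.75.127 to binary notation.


146 = 10010010
197 = 11000101
75 = 01001011
127 = 01111111
Binary: 10010010.11000101.01001011.01111111


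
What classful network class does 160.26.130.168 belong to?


First octet: 160
Binary: 10100000
10xxxxxx -> Class B (128-191)
Class B, default mask 255.255.0.0 (/16)


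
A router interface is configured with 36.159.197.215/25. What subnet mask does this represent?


/25 means 25 network bits, 7 host bits
Binary: 11111111111111111111111110000000
Mask: 255.255.255.128


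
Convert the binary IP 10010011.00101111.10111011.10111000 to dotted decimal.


10010011 = 147
00101111 = 47
10111011 = 187
10111000 = 184
IP: 147.47.187.184


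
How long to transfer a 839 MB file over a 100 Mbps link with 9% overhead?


Effective throughput = 100 * (1 - 9/100) = 91 Mbps
File size in Mb = 839 * 8 = 6712 Mb
Time = 6712 / 91
Time = 73.7582 seconds


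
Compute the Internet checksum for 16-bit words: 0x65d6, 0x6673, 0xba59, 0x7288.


Sum all words (with carry folding):
+ 0x65d6 = 0x65d6
+ 0x6673 = 0xcc49
+ 0xba59 = 0x86a3
+ 0x7288 = 0xf92b
One's complement: ~0xf92b
Checksum = 0x06d4


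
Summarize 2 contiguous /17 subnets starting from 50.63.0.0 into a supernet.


Original prefix: /17
Number of subnets: 2 = 2^1
New prefix = 17 - 1 = 16
Supernet: 50.63.0.0/16


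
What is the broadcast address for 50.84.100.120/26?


Network: 50.84.100.64/26
Host bits = 6
Set all host bits to 1:
Broadcast: 50.84.100.127


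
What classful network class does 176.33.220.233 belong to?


First octet: 176
Binary: 10110000
10xxxxxx -> Class B (128-191)
Class B, default mask 255.255.0.0 (/16)


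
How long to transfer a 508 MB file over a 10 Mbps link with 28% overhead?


Effective throughput = 10 * (1 - 28/100) = 7.2 Mbps
File size in Mb = 508 * 8 = 4064 Mb
Time = 4064 / 7.2
Time = 564.4444 seconds


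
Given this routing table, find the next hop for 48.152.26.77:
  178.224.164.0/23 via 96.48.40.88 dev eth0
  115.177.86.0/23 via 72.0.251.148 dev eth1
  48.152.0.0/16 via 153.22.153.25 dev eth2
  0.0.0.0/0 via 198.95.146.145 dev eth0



Longest prefix match for 48.152.26.77:
  /23 178.224.164.0: no
  /23 115.177.86.0: no
  /16 48.152.0.0: MATCH
  /0 0.0.0.0: MATCH
Selected: next-hop 153.22.153.25 via eth2 (matched /16)


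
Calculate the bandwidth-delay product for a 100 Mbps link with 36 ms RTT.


BDP = bandwidth * RTT
= 100 Mbps * 36 ms
= 100 * 1e6 * 36 / 1000 bits
= 3600000 bits
= 450000 bytes
= 439.4531 KB
BDP = 3600000 bits (450000 bytes)


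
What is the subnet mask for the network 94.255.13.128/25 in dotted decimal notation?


/25 means 25 network bits, 7 host bits
Binary: 11111111111111111111111110000000
Mask: 255.255.255.128


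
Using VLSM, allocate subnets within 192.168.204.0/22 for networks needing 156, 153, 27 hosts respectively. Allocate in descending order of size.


156 hosts -> /24 (254 usable): 192.168.204.0/24
153 hosts -> /24 (254 usable): 192.168.205.0/24
27 hosts -> /27 (30 usable): 192.168.206.0/27
Allocation: 192.168.204.0/24 (156 hosts, 254 usable); 192.168.205.0/24 (153 hosts, 254 usable); 192.168.206.0/27 (27 hosts, 30 usable)


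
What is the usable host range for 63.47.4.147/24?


Network: 63.47.4.0
Broadcast: 63.47.4.255
First usable = network + 1
Last usable = broadcast - 1
Range: 63.47.4.1 to 63.47.4.254


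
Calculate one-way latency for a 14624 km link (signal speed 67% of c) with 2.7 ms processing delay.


Speed = 0.67 * 3e5 km/s = 201000 km/s
Propagation delay = 14624 / 201000 = 0.0728 s = 72.7562 ms
Processing delay = 2.7 ms
Total one-way latency = 75.4562 ms


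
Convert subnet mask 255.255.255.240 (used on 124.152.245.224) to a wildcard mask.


Subnet mask: 255.255.255.240
Wildcard = 255.255.255.255 - subnet mask
255 - 255 = 0
255 - 255 = 0
255 - 255 = 0
255 - 240 = 15
Wildcard: 0.0.0.15


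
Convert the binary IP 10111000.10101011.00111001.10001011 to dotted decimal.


10111000 = 184
10101011 = 171
00111001 = 57
10001011 = 139
IP: 184.171.57.139


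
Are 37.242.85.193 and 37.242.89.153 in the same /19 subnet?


Mask: 255.255.224.0
37.242.85.193 AND mask = 37.242.64.0
37.242.89.153 AND mask = 37.242.64.0
Yes, same subnet (37.242.64.0)


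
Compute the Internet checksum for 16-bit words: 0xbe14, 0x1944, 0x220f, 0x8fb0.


Sum all words (with carry folding):
+ 0xbe14 = 0xbe14
+ 0x1944 = 0xd758
+ 0x220f = 0xf967
+ 0x8fb0 = 0x8918
One's complement: ~0x8918
Checksum = 0x76e7


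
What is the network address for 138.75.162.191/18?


IP:   10001010.01001011.10100010.10111111
Mask: 11111111.11111111.11000000.00000000
AND operation:
Net:  10001010.01001011.10000000.00000000
Network: 138.75.128.0/18


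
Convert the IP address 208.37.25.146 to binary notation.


208 = 11010000
37 = 00100101
25 = 00011001
146 = 10010010
Binary: 11010000.00100101.00011001.10010010


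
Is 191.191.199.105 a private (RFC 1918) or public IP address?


RFC 1918 private ranges:
  10.0.0.0/8 (10.0.0.0 - 10.255.255.255)
  172.16.0.0/12 (172.16.0.0 - 172.31.255.255)
  192.168.0.0/16 (192.168.0.0 - 192.168.255.255)
Public (not in any RFC 1918 range)


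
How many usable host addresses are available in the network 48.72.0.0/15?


Host bits = 32 - 15 = 17
Total addresses = 2^17 = 131072
Usable = total - 2 (network and broadcast)
Usable hosts: 131070


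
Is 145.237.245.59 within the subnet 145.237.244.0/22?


Subnet network: 145.237.244.0
Test IP AND mask: 145.237.244.0
Yes, 145.237.245.59 is in 145.237.244.0/22


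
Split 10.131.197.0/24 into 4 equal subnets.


New prefix = 24 + 2 = 26
Each subnet has 64 addresses
  10.131.197.0/26
  10.131.197.64/26
  10.131.197.128/26
  10.131.197.192/26
Subnets: 10.131.197.0/26, 10.131.197.64/26, 10.131.197.128/26, 10.131.197.192/26


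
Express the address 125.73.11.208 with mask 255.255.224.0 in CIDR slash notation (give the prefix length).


Binary: 11111111.11111111.11100000.00000000
Count leading 1s
Prefix: /19


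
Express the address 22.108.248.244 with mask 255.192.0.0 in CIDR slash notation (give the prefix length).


Binary: 11111111.11000000.00000000.00000000
Count leading 1s
Prefix: /10


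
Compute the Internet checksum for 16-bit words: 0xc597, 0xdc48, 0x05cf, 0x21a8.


Sum all words (with carry folding):
+ 0xc597 = 0xc597
+ 0xdc48 = 0xa1e0
+ 0x05cf = 0xa7af
+ 0x21a8 = 0xc957
One's complement: ~0xc957
Checksum = 0x36a8


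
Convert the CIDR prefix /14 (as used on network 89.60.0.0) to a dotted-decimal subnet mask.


/14 means 14 network bits, 18 host bits
Binary: 11111111111111000000000000000000
Mask: 255.252.0.0


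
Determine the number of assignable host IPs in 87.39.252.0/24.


Host bits = 32 - 24 = 8
Total addresses = 2^8 = 256
Usable = total - 2 (network and broadcast)
Usable hosts: 254


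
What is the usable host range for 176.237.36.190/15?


Network: 176.236.0.0
Broadcast: 176.237.255.255
First usable = network + 1
Last usable = broadcast - 1
Range: 176.236.0.1 to 176.237.255.254


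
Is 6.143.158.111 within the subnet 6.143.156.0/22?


Subnet network: 6.143.156.0
Test IP AND mask: 6.143.156.0
Yes, 6.143.158.111 is in 6.143.156.0/22


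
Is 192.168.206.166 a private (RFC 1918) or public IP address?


RFC 1918 private ranges:
  10.0.0.0/8 (10.0.0.0 - 10.255.255.255)
  172.16.0.0/12 (172.16.0.0 - 172.31.255.255)
  192.168.0.0/16 (192.168.0.0 - 192.168.255.255)
Private (in 192.168.0.0/16)


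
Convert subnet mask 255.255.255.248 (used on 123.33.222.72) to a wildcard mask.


Subnet mask: 255.255.255.248
Wildcard = 255.255.255.255 - subnet mask
255 - 255 = 0
255 - 255 = 0
255 - 255 = 0
255 - 248 = 7
Wildcard: 0.0.0.7


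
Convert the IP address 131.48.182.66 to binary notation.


131 = 10000011
48 = 00110000
182 = 10110110
66 = 01000010
Binary: 10000011.00110000.10110110.01000010


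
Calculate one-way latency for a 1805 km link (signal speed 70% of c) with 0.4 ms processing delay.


Speed = 0.7 * 3e5 km/s = 210000 km/s
Propagation delay = 1805 / 210000 = 0.0086 s = 8.5952 ms
Processing delay = 0.4 ms
Total one-way latency = 8.9952 ms


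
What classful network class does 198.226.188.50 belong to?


First octet: 198
Binary: 11000110
110xxxxx -> Class C (192-223)
Class C, default mask 255.255.255.0 (/24)


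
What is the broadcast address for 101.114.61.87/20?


Network: 101.114.48.0/20
Host bits = 12
Set all host bits to 1:
Broadcast: 101.114.63.255


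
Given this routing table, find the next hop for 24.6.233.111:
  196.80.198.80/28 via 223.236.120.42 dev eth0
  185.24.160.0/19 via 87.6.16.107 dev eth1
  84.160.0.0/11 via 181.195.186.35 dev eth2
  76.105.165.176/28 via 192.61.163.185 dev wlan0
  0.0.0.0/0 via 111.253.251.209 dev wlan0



Longest prefix match for 24.6.233.111:
  /28 196.80.198.80: no
  /19 185.24.160.0: no
  /11 84.160.0.0: no
  /28 76.105.165.176: no
  /0 0.0.0.0: MATCH
Selected: next-hop 111.253.251.209 via wlan0 (matched /0)


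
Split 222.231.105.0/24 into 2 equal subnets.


New prefix = 24 + 1 = 25
Each subnet has 128 addresses
  222.231.105.0/25
  222.231.105.128/25
Subnets: 222.231.105.0/25, 222.231.105.128/25


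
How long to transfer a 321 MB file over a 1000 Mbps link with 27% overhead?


Effective throughput = 1000 * (1 - 27/100) = 730 Mbps
File size in Mb = 321 * 8 = 2568 Mb
Time = 2568 / 730
Time = 3.5178 seconds


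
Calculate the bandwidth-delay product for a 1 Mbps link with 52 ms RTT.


BDP = bandwidth * RTT
= 1 Mbps * 52 ms
= 1 * 1e6 * 52 / 1000 bits
= 52000 bits
= 6500 bytes
= 6.3477 KB
BDP = 52000 bits (6500 bytes)


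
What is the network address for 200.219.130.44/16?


IP:   11001000.11011011.10000010.00101100
Mask: 11111111.11111111.00000000.00000000
AND operation:
Net:  11001000.11011011.00000000.00000000
Network: 200.219.0.0/16


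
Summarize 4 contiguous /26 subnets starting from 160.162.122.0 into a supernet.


Original prefix: /26
Number of subnets: 4 = 2^2
New prefix = 26 - 2 = 24
Supernet: 160.162.122.0/24


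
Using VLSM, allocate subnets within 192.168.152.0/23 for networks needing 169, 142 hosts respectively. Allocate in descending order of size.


169 hosts -> /24 (254 usable): 192.168.152.0/24
142 hosts -> /24 (254 usable): 192.168.153.0/24
Allocation: 192.168.152.0/24 (169 hosts, 254 usable); 192.168.153.0/24 (142 hosts, 254 usable)


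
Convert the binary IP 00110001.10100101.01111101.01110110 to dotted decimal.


00110001 = 49
10100101 = 165
01111101 = 125
01110110 = 118
IP: 49.165.125.118


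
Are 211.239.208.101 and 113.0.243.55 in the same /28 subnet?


Mask: 255.255.255.240
211.239.208.101 AND mask = 211.239.208.96
113.0.243.55 AND mask = 113.0.243.48
No, different subnets (211.239.208.96 vs 113.0.243.48)


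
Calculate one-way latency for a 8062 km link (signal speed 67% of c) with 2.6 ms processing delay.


Speed = 0.67 * 3e5 km/s = 201000 km/s
Propagation delay = 8062 / 201000 = 0.0401 s = 40.1095 ms
Processing delay = 2.6 ms
Total one-way latency = 42.7095 ms


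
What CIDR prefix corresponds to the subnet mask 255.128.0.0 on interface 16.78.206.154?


Binary: 11111111.10000000.00000000.00000000
Count leading 1s
Prefix: /9


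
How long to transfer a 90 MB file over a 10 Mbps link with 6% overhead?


Effective throughput = 10 * (1 - 6/100) = 9.4 Mbps
File size in Mb = 90 * 8 = 720 Mb
Time = 720 / 9.4
Time = 76.5957 seconds


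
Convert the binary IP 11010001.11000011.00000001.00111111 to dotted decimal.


11010001 = 209
11000011 = 195
00000001 = 1
00111111 = 63
IP: 209.195.1.63


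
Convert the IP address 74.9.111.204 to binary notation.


74 = 01001010
9 = 00001001
111 = 01101111
204 = 11001100
Binary: 01001010.00001001.01101111.11001100


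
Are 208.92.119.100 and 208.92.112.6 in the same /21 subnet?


Mask: 255.255.248.0
208.92.119.100 AND mask = 208.92.112.0
208.92.112.6 AND mask = 208.92.112.0
Yes, same subnet (208.92.112.0)


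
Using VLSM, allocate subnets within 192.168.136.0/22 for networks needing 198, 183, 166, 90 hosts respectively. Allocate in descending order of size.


198 hosts -> /24 (254 usable): 192.168.136.0/24
183 hosts -> /24 (254 usable): 192.168.137.0/24
166 hosts -> /24 (254 usable): 192.168.138.0/24
90 hosts -> /25 (126 usable): 192.168.139.0/25
Allocation: 192.168.136.0/24 (198 hosts, 254 usable); 192.168.137.0/24 (183 hosts, 254 usable); 192.168.138.0/24 (166 hosts, 254 usable); 192.168.139.0/25 (90 hosts, 126 usable)


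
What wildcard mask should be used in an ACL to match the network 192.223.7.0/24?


Subnet mask: 255.255.255.0
Wildcard = 255.255.255.255 - subnet mask
255 - 255 = 0
255 - 255 = 0
255 - 255 = 0
255 - 0 = 255
Wildcard: 0.0.0.255


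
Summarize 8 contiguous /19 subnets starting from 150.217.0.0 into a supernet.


Original prefix: /19
Number of subnets: 8 = 2^3
New prefix = 19 - 3 = 16
Supernet: 150.217.0.0/16


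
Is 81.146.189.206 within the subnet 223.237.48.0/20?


Subnet network: 223.237.48.0
Test IP AND mask: 81.146.176.0
No, 81.146.189.206 is not in 223.237.48.0/20


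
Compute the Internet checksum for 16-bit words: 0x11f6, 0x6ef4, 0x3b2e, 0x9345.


Sum all words (with carry folding):
+ 0x11f6 = 0x11f6
+ 0x6ef4 = 0x80ea
+ 0x3b2e = 0xbc18
+ 0x9345 = 0x4f5e
One's complement: ~0x4f5e
Checksum = 0xb0a1


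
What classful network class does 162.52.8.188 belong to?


First octet: 162
Binary: 10100010
10xxxxxx -> Class B (128-191)
Class B, default mask 255.255.0.0 (/16)


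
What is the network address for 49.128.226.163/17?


IP:   00110001.10000000.11100010.10100011
Mask: 11111111.11111111.10000000.00000000
AND operation:
Net:  00110001.10000000.10000000.00000000
Network: 49.128.128.0/17


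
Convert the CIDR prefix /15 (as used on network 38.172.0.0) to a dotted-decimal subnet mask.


/15 means 15 network bits, 17 host bits
Binary: 11111111111111100000000000000000
Mask: 255.254.0.0


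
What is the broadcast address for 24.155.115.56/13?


Network: 24.152.0.0/13
Host bits = 19
Set all host bits to 1:
Broadcast: 24.159.255.255


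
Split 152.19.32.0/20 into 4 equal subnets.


New prefix = 20 + 2 = 22
Each subnet has 1024 addresses
  152.19.32.0/22
  152.19.36.0/22
  152.19.40.0/22
  152.19.44.0/22
Subnets: 152.19.32.0/22, 152.19.36.0/22, 152.19.40.0/22, 152.19.44.0/22


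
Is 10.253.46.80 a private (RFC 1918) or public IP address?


RFC 1918 private ranges:
  10.0.0.0/8 (10.0.0.0 - 10.255.255.255)
  172.16.0.0/12 (172.16.0.0 - 172.31.255.255)
  192.168.0.0/16 (192.168.0.0 - 192.168.255.255)
Private (in 10.0.0.0/8)


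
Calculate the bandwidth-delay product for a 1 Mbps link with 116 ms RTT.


BDP = bandwidth * RTT
= 1 Mbps * 116 ms
= 1 * 1e6 * 116 / 1000 bits
= 116000 bits
= 14500 bytes
= 14.1602 KB
BDP = 116000 bits (14500 bytes)


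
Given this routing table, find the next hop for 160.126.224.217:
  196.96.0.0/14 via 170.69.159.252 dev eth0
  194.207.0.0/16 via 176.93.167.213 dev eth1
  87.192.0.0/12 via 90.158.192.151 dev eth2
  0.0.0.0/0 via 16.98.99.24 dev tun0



Longest prefix match for 160.126.224.217:
  /14 196.96.0.0: no
  /16 194.207.0.0: no
  /12 87.192.0.0: no
  /0 0.0.0.0: MATCH
Selected: next-hop 16.98.99.24 via tun0 (matched /0)


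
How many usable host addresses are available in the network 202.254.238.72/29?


Host bits = 32 - 29 = 3
Total addresses = 2^3 = 8
Usable = total - 2 (network and broadcast)
Usable hosts: 6


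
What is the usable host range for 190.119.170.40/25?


Network: 190.119.170.0
Broadcast: 190.119.170.127
First usable = network + 1
Last usable = broadcast - 1
Range: 190.119.170.1 to 190.119.170.126


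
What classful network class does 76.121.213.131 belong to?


First octet: 76
Binary: 01001100
0xxxxxxx -> Class A (1-126)
Class A, default mask 255.0.0.0 (/8)


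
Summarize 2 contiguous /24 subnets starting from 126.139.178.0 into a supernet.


Original prefix: /24
Number of subnets: 2 = 2^1
New prefix = 24 - 1 = 23
Supernet: 126.139.178.0/23


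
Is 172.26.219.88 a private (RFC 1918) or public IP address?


RFC 1918 private ranges:
  10.0.0.0/8 (10.0.0.0 - 10.255.255.255)
  172.16.0.0/12 (172.16.0.0 - 172.31.255.255)
  192.168.0.0/16 (192.168.0.0 - 192.168.255.255)
Private (in 172.16.0.0/12)


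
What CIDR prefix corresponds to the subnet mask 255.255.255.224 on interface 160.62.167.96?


Binary: 11111111.11111111.11111111.11100000
Count leading 1s
Prefix: /27


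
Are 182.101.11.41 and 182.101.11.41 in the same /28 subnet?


Mask: 255.255.255.240
182.101.11.41 AND mask = 182.101.11.32
182.101.11.41 AND mask = 182.101.11.32
Yes, same subnet (182.101.11.32)


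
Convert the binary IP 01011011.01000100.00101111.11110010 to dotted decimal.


01011011 = 91
01000100 = 68
00101111 = 47
11110010 = 242
IP: 91.68.47.242


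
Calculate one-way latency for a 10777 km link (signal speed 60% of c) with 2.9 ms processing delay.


Speed = 0.6 * 3e5 km/s = 180000 km/s
Propagation delay = 10777 / 180000 = 0.0599 s = 59.8722 ms
Processing delay = 2.9 ms
Total one-way latency = 62.7722 ms


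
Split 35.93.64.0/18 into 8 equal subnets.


New prefix = 18 + 3 = 21
Each subnet has 2048 addresses
  35.93.64.0/21
  35.93.72.0/21
  35.93.80.0/21
  35.93.88.0/21
  35.93.96.0/21
  35.93.104.0/21
  35.93.112.0/21
  35.93.120.0/21
Subnets: 35.93.64.0/21, 35.93.72.0/21, 35.93.80.0/21, 35.93.88.0/21, 35.93.96.0/21, 35.93.104.0/21, 35.93.112.0/21, 35.93.120.0/21


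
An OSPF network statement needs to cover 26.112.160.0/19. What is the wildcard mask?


Subnet mask: 255.255.224.0
Wildcard = 255.255.255.255 - subnet mask
255 - 255 = 0
255 - 255 = 0
255 - 224 = 31
255 - 0 = 255
Wildcard: 0.0.31.255


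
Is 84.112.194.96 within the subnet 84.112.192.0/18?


Subnet network: 84.112.192.0
Test IP AND mask: 84.112.192.0
Yes, 84.112.194.96 is in 84.112.192.0/18


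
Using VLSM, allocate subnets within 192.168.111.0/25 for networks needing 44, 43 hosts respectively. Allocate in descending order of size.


44 hosts -> /26 (62 usable): 192.168.111.0/26
43 hosts -> /26 (62 usable): 192.168.111.64/26
Allocation: 192.168.111.0/26 (44 hosts, 62 usable); 192.168.111.64/26 (43 hosts, 62 usable)


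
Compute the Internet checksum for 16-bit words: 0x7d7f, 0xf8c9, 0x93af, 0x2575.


Sum all words (with carry folding):
+ 0x7d7f = 0x7d7f
+ 0xf8c9 = 0x7649
+ 0x93af = 0x09f9
+ 0x2575 = 0x2f6e
One's complement: ~0x2f6e
Checksum = 0xd091


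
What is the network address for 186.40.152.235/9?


IP:   10111010.00101000.10011000.11101011
Mask: 11111111.10000000.00000000.00000000
AND operation:
Net:  10111010.00000000.00000000.00000000
Network: 186.0.0.0/9


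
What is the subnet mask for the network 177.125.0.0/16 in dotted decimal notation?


/16 means 16 network bits, 16 host bits
Binary: 11111111111111110000000000000000
Mask: 255.255.0.0


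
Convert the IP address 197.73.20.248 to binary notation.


197 = 11000101
73 = 01001001
20 = 00010100
248 = 11111000
Binary: 11000101.01001001.00010100.11111000


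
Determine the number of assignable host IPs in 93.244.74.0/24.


Host bits = 32 - 24 = 8
Total addresses = 2^8 = 256
Usable = total - 2 (network and broadcast)
Usable hosts: 254


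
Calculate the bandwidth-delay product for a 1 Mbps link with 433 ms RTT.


BDP = bandwidth * RTT
= 1 Mbps * 433 ms
= 1 * 1e6 * 433 / 1000 bits
= 433000 bits
= 54125 bytes
= 52.8564 KB
BDP = 433000 bits (54125 bytes)


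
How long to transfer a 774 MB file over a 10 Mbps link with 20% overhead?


Effective throughput = 10 * (1 - 20/100) = 8 Mbps
File size in Mb = 774 * 8 = 6192 Mb
Time = 6192 / 8
Time = 774 seconds


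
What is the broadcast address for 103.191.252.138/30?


Network: 103.191.252.136/30
Host bits = 2
Set all host bits to 1:
Broadcast: 103.191.252.139


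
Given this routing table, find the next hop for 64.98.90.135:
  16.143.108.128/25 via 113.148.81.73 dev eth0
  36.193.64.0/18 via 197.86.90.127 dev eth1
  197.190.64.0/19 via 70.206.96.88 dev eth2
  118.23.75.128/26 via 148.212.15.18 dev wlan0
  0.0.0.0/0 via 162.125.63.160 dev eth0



Longest prefix match for 64.98.90.135:
  /25 16.143.108.128: no
  /18 36.193.64.0: no
  /19 197.190.64.0: no
  /26 118.23.75.128: no
  /0 0.0.0.0: MATCH
Selected: next-hop 162.125.63.160 via eth0 (matched /0)


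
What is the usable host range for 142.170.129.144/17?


Network: 142.170.128.0
Broadcast: 142.170.255.255
First usable = network + 1
Last usable = broadcast - 1
Range: 142.170.128.1 to 142.170.255.254


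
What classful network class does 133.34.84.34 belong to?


First octet: 133
Binary: 10000101
10xxxxxx -> Class B (128-191)
Class B, default mask 255.255.0.0 (/16)


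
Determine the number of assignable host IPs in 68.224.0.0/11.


Host bits = 32 - 11 = 21
Total addresses = 2^21 = 2097152
Usable = total - 2 (network and broadcast)
Usable hosts: 2097150


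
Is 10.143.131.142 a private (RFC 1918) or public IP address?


RFC 1918 private ranges:
  10.0.0.0/8 (10.0.0.0 - 10.255.255.255)
  172.16.0.0/12 (172.16.0.0 - 172.31.255.255)
  192.168.0.0/16 (192.168.0.0 - 192.168.255.255)
Private (in 10.0.0.0/8)


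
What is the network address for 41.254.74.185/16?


IP:   00101001.11111110.01001010.10111001
Mask: 11111111.11111111.00000000.00000000
AND operation:
Net:  00101001.11111110.00000000.00000000
Network: 41.254.0.0/16


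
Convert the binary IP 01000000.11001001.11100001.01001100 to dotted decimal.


01000000 = 64
11001001 = 201
11100001 = 225
01001100 = 76
IP: 64.201.225.76


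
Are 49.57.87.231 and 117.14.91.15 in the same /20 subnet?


Mask: 255.255.240.0
49.57.87.231 AND mask = 49.57.80.0
117.14.91.15 AND mask = 117.14.80.0
No, different subnets (49.57.80.0 vs 117.14.80.0)


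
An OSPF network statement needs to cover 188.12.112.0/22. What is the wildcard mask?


Subnet mask: 255.255.252.0
Wildcard = 255.255.255.255 - subnet mask
255 - 255 = 0
255 - 255 = 0
255 - 252 = 3
255 - 0 = 255
Wildcard: 0.0.3.255


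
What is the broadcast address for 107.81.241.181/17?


Network: 107.81.128.0/17
Host bits = 15
Set all host bits to 1:
Broadcast: 107.81.255.255


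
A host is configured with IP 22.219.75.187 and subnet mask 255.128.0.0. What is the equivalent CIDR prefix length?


Binary: 11111111.10000000.00000000.00000000
Count leading 1s
Prefix: /9


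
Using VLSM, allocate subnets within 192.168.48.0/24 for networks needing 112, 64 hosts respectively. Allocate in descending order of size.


112 hosts -> /25 (126 usable): 192.168.48.0/25
64 hosts -> /25 (126 usable): 192.168.48.128/25
Allocation: 192.168.48.0/25 (112 hosts, 126 usable); 192.168.48.128/25 (64 hosts, 126 usable)


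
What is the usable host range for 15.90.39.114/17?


Network: 15.90.0.0
Broadcast: 15.90.127.255
First usable = network + 1
Last usable = broadcast - 1
Range: 15.90.0.1 to 15.90.127.254


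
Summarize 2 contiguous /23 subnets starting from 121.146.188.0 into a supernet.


Original prefix: /23
Number of subnets: 2 = 2^1
New prefix = 23 - 1 = 22
Supernet: 121.146.188.0/22


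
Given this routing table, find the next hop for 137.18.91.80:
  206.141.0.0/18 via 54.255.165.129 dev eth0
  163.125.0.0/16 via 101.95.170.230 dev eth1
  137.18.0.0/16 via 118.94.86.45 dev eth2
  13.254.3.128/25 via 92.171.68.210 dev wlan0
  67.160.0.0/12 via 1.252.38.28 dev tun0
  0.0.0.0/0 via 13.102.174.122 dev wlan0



Longest prefix match for 137.18.91.80:
  /18 206.141.0.0: no
  /16 163.125.0.0: no
  /16 137.18.0.0: MATCH
  /25 13.254.3.128: no
  /12 67.160.0.0: no
  /0 0.0.0.0: MATCH
Selected: next-hop 118.94.86.45 via eth2 (matched /16)


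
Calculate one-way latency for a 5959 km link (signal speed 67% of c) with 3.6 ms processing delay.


Speed = 0.67 * 3e5 km/s = 201000 km/s
Propagation delay = 5959 / 201000 = 0.0296 s = 29.6468 ms
Processing delay = 3.6 ms
Total one-way latency = 33.2468 ms


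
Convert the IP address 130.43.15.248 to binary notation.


130 = 10000010
43 = 00101011
15 = 00001111
248 = 11111000
Binary: 10000010.00101011.00001111.11111000


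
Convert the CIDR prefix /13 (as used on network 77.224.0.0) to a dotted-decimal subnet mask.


/13 means 13 network bits, 19 host bits
Binary: 11111111111110000000000000000000
Mask: 255.248.0.0


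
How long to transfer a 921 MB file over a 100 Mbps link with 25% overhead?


Effective throughput = 100 * (1 - 25/100) = 75 Mbps
File size in Mb = 921 * 8 = 7368 Mb
Time = 7368 / 75
Time = 98.24 seconds


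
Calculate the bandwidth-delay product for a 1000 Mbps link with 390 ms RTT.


BDP = bandwidth * RTT
= 1000 Mbps * 390 ms
= 1000 * 1e6 * 390 / 1000 bits
= 390000000 bits
= 48750000 bytes
= 47607.4219 KB
BDP = 390000000 bits (48750000 bytes)


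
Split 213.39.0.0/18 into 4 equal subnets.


New prefix = 18 + 2 = 20
Each subnet has 4096 addresses
  213.39.0.0/20
  213.39.16.0/20
  213.39.32.0/20
  213.39.48.0/20
Subnets: 213.39.0.0/20, 213.39.16.0/20, 213.39.32.0/20, 213.39.48.0/20


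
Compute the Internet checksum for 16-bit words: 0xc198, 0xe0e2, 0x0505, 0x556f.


Sum all words (with carry folding):
+ 0xc198 = 0xc198
+ 0xe0e2 = 0xa27b
+ 0x0505 = 0xa780
+ 0x556f = 0xfcef
One's complement: ~0xfcef
Checksum = 0x0310


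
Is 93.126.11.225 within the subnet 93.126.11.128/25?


Subnet network: 93.126.11.128
Test IP AND mask: 93.126.11.128
Yes, 93.126.11.225 is in 93.126.11.128/25


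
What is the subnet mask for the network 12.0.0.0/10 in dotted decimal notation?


/10 means 10 network bits, 22 host bits
Binary: 11111111110000000000000000000000
Mask: 255.192.0.0


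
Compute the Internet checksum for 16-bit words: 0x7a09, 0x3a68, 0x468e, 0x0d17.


Sum all words (with carry folding):
+ 0x7a09 = 0x7a09
+ 0x3a68 = 0xb471
+ 0x468e = 0xfaff
+ 0x0d17 = 0x0817
One's complement: ~0x0817
Checksum = 0xf7e8


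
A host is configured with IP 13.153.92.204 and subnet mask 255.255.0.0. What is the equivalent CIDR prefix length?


Binary: 11111111.11111111.00000000.00000000
Count leading 1s
Prefix: /16


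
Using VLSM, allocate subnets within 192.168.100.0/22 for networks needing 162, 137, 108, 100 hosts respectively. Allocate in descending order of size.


162 hosts -> /24 (254 usable): 192.168.100.0/24
137 hosts -> /24 (254 usable): 192.168.101.0/24
108 hosts -> /25 (126 usable): 192.168.102.0/25
100 hosts -> /25 (126 usable): 192.168.102.128/25
Allocation: 192.168.100.0/24 (162 hosts, 254 usable); 192.168.101.0/24 (137 hosts, 254 usable); 192.168.102.0/25 (108 hosts, 126 usable); 192.168.102.128/25 (100 hosts, 126 usable)


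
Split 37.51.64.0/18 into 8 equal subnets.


New prefix = 18 + 3 = 21
Each subnet has 2048 addresses
  37.51.64.0/21
  37.51.72.0/21
  37.51.80.0/21
  37.51.88.0/21
  37.51.96.0/21
  37.51.104.0/21
  37.51.112.0/21
  37.51.120.0/21
Subnets: 37.51.64.0/21, 37.51.72.0/21, 37.51.80.0/21, 37.51.88.0/21, 37.51.96.0/21, 37.51.104.0/21, 37.51.112.0/21, 37.51.120.0/21


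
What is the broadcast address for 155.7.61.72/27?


Network: 155.7.61.64/27
Host bits = 5
Set all host bits to 1:
Broadcast: 155.7.61.95


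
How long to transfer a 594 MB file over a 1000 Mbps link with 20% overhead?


Effective throughput = 1000 * (1 - 20/100) = 800 Mbps
File size in Mb = 594 * 8 = 4752 Mb
Time = 4752 / 800
Time = 5.94 seconds


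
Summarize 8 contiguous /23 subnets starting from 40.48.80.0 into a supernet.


Original prefix: /23
Number of subnets: 8 = 2^3
New prefix = 23 - 3 = 20
Supernet: 40.48.80.0/20


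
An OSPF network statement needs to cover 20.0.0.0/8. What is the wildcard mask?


Subnet mask: 255.0.0.0
Wildcard = 255.255.255.255 - subnet mask
255 - 255 = 0
255 - 0 = 255
255 - 0 = 255
255 - 0 = 255
Wildcard: 0.255.255.255


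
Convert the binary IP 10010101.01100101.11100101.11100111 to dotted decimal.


10010101 = 149
01100101 = 101
11100101 = 229
11100111 = 231
IP: 149.101.229.231


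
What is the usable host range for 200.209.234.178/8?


Network: 200.0.0.0
Broadcast: 200.255.255.255
First usable = network + 1
Last usable = broadcast - 1
Range: 200.0.0.1 to 200.255.255.254


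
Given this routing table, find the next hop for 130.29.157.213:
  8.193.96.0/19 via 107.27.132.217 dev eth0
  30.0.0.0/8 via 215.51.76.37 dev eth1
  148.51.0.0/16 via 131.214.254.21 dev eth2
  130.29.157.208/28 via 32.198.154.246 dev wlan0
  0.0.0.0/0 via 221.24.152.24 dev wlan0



Longest prefix match for 130.29.157.213:
  /19 8.193.96.0: no
  /8 30.0.0.0: no
  /16 148.51.0.0: no
  /28 130.29.157.208: MATCH
  /0 0.0.0.0: MATCH
Selected: next-hop 32.198.154.246 via wlan0 (matched /28)


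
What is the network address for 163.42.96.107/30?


IP:   10100011.00101010.01100000.01101011
Mask: 11111111.11111111.11111111.11111100
AND operation:
Net:  10100011.00101010.01100000.01101000
Network: 163.42.96.104/30


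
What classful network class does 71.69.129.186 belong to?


First octet: 71
Binary: 01000111
0xxxxxxx -> Class A (1-126)
Class A, default mask 255.0.0.0 (/8)


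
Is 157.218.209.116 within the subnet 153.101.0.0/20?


Subnet network: 153.101.0.0
Test IP AND mask: 157.218.208.0
No, 157.218.209.116 is not in 153.101.0.0/20


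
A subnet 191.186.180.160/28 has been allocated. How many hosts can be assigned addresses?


Host bits = 32 - 28 = 4
Total addresses = 2^4 = 16
Usable = total - 2 (network and broadcast)
Usable hosts: 14


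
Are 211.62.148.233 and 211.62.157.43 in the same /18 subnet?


Mask: 255.255.192.0
211.62.148.233 AND mask = 211.62.128.0
211.62.157.43 AND mask = 211.62.128.0
Yes, same subnet (211.62.128.0)


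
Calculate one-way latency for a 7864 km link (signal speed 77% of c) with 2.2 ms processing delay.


Speed = 0.77 * 3e5 km/s = 231000 km/s
Propagation delay = 7864 / 231000 = 0.034 s = 34.0433 ms
Processing delay = 2.2 ms
Total one-way latency = 36.2433 ms


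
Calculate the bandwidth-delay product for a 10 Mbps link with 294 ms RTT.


BDP = bandwidth * RTT
= 10 Mbps * 294 ms
= 10 * 1e6 * 294 / 1000 bits
= 2940000 bits
= 367500 bytes
= 358.8867 KB
BDP = 2940000 bits (367500 bytes)


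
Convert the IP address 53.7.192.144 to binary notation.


53 = 00110101
7 = 00000111
192 = 11000000
144 = 10010000
Binary: 00110101.00000111.11000000.10010000


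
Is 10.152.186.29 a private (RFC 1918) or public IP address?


RFC 1918 private ranges:
  10.0.0.0/8 (10.0.0.0 - 10.255.255.255)
  172.16.0.0/12 (172.16.0.0 - 172.31.255.255)
  192.168.0.0/16 (192.168.0.0 - 192.168.255.255)
Private (in 10.0.0.0/8)


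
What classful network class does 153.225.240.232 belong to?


First octet: 153
Binary: 10011001
10xxxxxx -> Class B (128-191)
Class B, default mask 255.255.0.0 (/16)


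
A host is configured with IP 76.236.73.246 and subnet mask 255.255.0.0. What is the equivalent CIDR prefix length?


Binary: 11111111.11111111.00000000.00000000
Count leading 1s
Prefix: /16


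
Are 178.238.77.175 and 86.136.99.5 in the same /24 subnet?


Mask: 255.255.255.0
178.238.77.175 AND mask = 178.238.77.0
86.136.99.5 AND mask = 86.136.99.0
No, different subnets (178.238.77.0 vs 86.136.99.0)
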